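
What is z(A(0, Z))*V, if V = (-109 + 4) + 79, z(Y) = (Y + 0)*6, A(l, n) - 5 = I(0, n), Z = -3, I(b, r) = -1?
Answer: -624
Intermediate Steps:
A(l, n) = 4 (A(l, n) = 5 - 1 = 4)
z(Y) = 6*Y (z(Y) = Y*6 = 6*Y)
V = -26 (V = -105 + 79 = -26)
z(A(0, Z))*V = (6*4)*(-26) = 24*(-26) = -624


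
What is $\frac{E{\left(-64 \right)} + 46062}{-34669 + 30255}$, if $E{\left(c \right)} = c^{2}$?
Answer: $- \frac{25079}{2207} \approx -11.363$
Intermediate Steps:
$\frac{E{\left(-64 \right)} + 46062}{-34669 + 30255} = \frac{\left(-64\right)^{2} + 46062}{-34669 + 30255} = \frac{4096 + 46062}{-4414} = 50158 \left(- \frac{1}{4414}\right) = - \frac{25079}{2207}$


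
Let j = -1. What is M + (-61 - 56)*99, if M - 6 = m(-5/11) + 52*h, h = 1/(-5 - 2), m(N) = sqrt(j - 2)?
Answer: -81091/7 + I*sqrt(3) ≈ -11584.0 + 1.732*I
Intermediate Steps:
m(N) = I*sqrt(3) (m(N) = sqrt(-1 - 2) = sqrt(-3) = I*sqrt(3))
h = -1/7 (h = 1/(-7) = -1/7 ≈ -0.14286)
M = -10/7 + I*sqrt(3) (M = 6 + (I*sqrt(3) + 52*(-1/7)) = 6 + (I*sqrt(3) - 52/7) = 6 + (-52/7 + I*sqrt(3)) = -10/7 + I*sqrt(3) ≈ -1.4286 + 1.732*I)
M + (-61 - 56)*99 = (-10/7 + I*sqrt(3)) + (-61 - 56)*99 = (-10/7 + I*sqrt(3)) - 117*99 = (-10/7 + I*sqrt(3)) - 11583 = -81091/7 + I*sqrt(3)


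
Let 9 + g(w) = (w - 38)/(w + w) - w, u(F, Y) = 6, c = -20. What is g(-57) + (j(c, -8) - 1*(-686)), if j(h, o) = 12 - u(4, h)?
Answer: 4445/6 ≈ 740.83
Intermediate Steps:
j(h, o) = 6 (j(h, o) = 12 - 1*6 = 12 - 6 = 6)
g(w) = -9 - w + (-38 + w)/(2*w) (g(w) = -9 + ((w - 38)/(w + w) - w) = -9 + ((-38 + w)/((2*w)) - w) = -9 + ((-38 + w)*(1/(2*w)) - w) = -9 + ((-38 + w)/(2*w) - w) = -9 + (-w + (-38 + w)/(2*w)) = -9 - w + (-38 + w)/(2*w))
g(-57) + (j(c, -8) - 1*(-686)) = (-17/2 - 1*(-57) - 19/(-57)) + (6 - 1*(-686)) = (-17/2 + 57 - 19*(-1/57)) + (6 + 686) = (-17/2 + 57 + ⅓) + 692 = 293/6 + 692 = 4445/6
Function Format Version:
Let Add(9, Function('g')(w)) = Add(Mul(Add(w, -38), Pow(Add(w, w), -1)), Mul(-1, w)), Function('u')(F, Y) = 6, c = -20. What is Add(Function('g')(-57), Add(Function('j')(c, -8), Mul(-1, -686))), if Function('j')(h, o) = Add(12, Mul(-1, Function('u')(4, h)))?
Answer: Rational(4445, 6) ≈ 740.83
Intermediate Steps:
Function('j')(h, o) = 6 (Function('j')(h, o) = Add(12, Mul(-1, 6)) = Add(12, -6) = 6)
Function('g')(w) = Add(-9, Mul(-1, w), Mul(Rational(1, 2), Pow(w, -1), Add(-38, w))) (Function('g')(w) = Add(-9, Add(Mul(Add(w, -38), Pow(Add(w, w), -1)), Mul(-1, w))) = Add(-9, Add(Mul(Add(-38, w), Pow(Mul(2, w), -1)), Mul(-1, w))) = Add(-9, Add(Mul(Add(-38, w), Mul(Rational(1, 2), Pow(w, -1))), Mul(-1, w))) = Add(-9, Add(Mul(Rational(1, 2), Pow(w, -1), Add(-38, w)), Mul(-1, w))) = Add(-9, Add(Mul(-1, w), Mul(Rational(1, 2), Pow(w, -1), Add(-38, w)))) = Add(-9, Mul(-1, w), Mul(Rational(1, 2), Pow(w, -1), Add(-38, w))))
Add(Function('g')(-57), Add(Function('j')(c, -8), Mul(-1, -686))) = Add(Add(Rational(-17, 2), Mul(-1, -57), Mul(-19, Pow(-57, -1))), Add(6, Mul(-1, -686))) = Add(Add(Rational(-17, 2), 57, Mul(-19, Rational(-1, 57))), Add(6, 686)) = Add(Add(Rational(-17, 2), 57, Rational(1, 3)), 692) = Add(Rational(293, 6), 692) = Rational(4445, 6)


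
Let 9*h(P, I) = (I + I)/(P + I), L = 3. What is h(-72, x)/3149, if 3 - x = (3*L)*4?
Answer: 22/991935 ≈ 2.2179e-5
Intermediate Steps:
x = -33 (x = 3 - 3*3*4 = 3 - 9*4 = 3 - 1*36 = 3 - 36 = -33)
h(P, I) = 2*I/(9*(I + P)) (h(P, I) = ((I + I)/(P + I))/9 = ((2*I)/(I + P))/9 = (2*I/(I + P))/9 = 2*I/(9*(I + P)))
h(-72, x)/3149 = ((2/9)*(-33)/(-33 - 72))/3149 = ((2/9)*(-33)/(-105))*(1/3149) = ((2/9)*(-33)*(-1/105))*(1/3149) = (22/315)*(1/3149) = 22/991935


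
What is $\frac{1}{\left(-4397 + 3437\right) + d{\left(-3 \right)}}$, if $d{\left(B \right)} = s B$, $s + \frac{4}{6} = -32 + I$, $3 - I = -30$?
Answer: $- \frac{1}{961} \approx -0.0010406$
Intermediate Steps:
$I = 33$ ($I = 3 - -30 = 3 + 30 = 33$)
$s = \frac{1}{3}$ ($s = - \frac{2}{3} + \left(-32 + 33\right) = - \frac{2}{3} + 1 = \frac{1}{3} \approx 0.33333$)
$d{\left(B \right)} = \frac{B}{3}$
$\frac{1}{\left(-4397 + 3437\right) + d{\left(-3 \right)}} = \frac{1}{\left(-4397 + 3437\right) + \frac{1}{3} \left(-3\right)} = \frac{1}{-960 - 1} = \frac{1}{-961} = - \frac{1}{961}$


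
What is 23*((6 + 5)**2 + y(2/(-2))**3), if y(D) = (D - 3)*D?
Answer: 4255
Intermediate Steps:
y(D) = D*(-3 + D) (y(D) = (-3 + D)*D = D*(-3 + D))
23*((6 + 5)**2 + y(2/(-2))**3) = 23*((6 + 5)**2 + ((2/(-2))*(-3 + 2/(-2)))**3) = 23*(11**2 + ((2*(-1/2))*(-3 + 2*(-1/2)))**3) = 23*(121 + (-(-3 - 1))**3) = 23*(121 + (-1*(-4))**3) = 23*(121 + 4**3) = 23*(121 + 64) = 23*185 = 4255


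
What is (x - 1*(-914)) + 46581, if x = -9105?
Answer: 38390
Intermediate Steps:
(x - 1*(-914)) + 46581 = (-9105 - 1*(-914)) + 46581 = (-9105 + 914) + 46581 = -8191 + 46581 = 38390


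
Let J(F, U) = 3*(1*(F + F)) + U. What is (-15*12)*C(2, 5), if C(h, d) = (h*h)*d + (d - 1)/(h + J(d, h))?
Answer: -61560/17 ≈ -3621.2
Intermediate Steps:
J(F, U) = U + 6*F (J(F, U) = 3*(1*(2*F)) + U = 3*(2*F) + U = 6*F + U = U + 6*F)
C(h, d) = d*h² + (-1 + d)/(2*h + 6*d) (C(h, d) = (h*h)*d + (d - 1)/(h + (h + 6*d)) = h²*d + (-1 + d)/(2*h + 6*d) = d*h² + (-1 + d)/(2*h + 6*d))
(-15*12)*C(2, 5) = (-15*12)*((-1 + 5 + 5*2³ + 5*2²*(2 + 6*5))/(2*(2 + 3*5))) = -90*(-1 + 5 + 5*8 + 5*4*(2 + 30))/(2 + 15) = -90*(-1 + 5 + 40 + 5*4*32)/17 = -90*(-1 + 5 + 40 + 640)/17 = -90*684/17 = -180*342/17 = -61560/17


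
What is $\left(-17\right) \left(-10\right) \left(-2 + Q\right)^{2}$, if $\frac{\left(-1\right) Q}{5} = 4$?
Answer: $82280$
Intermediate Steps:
$Q = -20$ ($Q = \left(-5\right) 4 = -20$)
$\left(-17\right) \left(-10\right) \left(-2 + Q\right)^{2} = \left(-17\right) \left(-10\right) \left(-2 - 20\right)^{2} = 170 \left(-22\right)^{2} = 170 \cdot 484 = 82280$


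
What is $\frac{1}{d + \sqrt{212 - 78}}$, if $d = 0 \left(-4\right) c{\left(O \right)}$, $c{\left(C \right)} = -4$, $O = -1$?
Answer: $\frac{\sqrt{134}}{134} \approx 0.086387$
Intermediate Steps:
$d = 0$ ($d = 0 \left(-4\right) \left(-4\right) = 0 \left(-4\right) = 0$)
$\frac{1}{d + \sqrt{212 - 78}} = \frac{1}{0 + \sqrt{212 - 78}} = \frac{1}{0 + \sqrt{134}} = \frac{1}{\sqrt{134}} = \frac{\sqrt{134}}{134}$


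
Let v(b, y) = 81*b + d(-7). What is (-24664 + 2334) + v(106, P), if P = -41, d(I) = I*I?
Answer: -13695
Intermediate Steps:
d(I) = I²
v(b, y) = 49 + 81*b (v(b, y) = 81*b + (-7)² = 81*b + 49 = 49 + 81*b)
(-24664 + 2334) + v(106, P) = (-24664 + 2334) + (49 + 81*106) = -22330 + (49 + 8586) = -22330 + 8635 = -13695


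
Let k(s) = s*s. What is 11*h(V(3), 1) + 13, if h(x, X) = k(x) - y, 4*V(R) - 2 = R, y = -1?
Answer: 659/16 ≈ 41.188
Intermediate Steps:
V(R) = ½ + R/4
k(s) = s²
h(x, X) = 1 + x² (h(x, X) = x² - 1*(-1) = x² + 1 = 1 + x²)
11*h(V(3), 1) + 13 = 11*(1 + (½ + (¼)*3)²) + 13 = 11*(1 + (½ + ¾)²) + 13 = 11*(1 + (5/4)²) + 13 = 11*(1 + 25/16) + 13 = 11*(41/16) + 13 = 451/16 + 13 = 659/16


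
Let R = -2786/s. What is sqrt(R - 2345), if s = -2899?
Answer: 21*I*sqrt(44670691)/2899 ≈ 48.415*I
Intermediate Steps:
R = 2786/2899 (R = -2786/(-2899) = -2786*(-1/2899) = 2786/2899 ≈ 0.96102)
sqrt(R - 2345) = sqrt(2786/2899 - 2345) = sqrt(-6795369/2899) = 21*I*sqrt(44670691)/2899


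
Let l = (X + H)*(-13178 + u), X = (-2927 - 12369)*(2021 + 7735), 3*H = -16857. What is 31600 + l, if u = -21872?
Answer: 5230630526350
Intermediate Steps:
H = -5619 (H = (1/3)*(-16857) = -5619)
X = -149227776 (X = -15296*9756 = -149227776)
l = 5230630494750 (l = (-149227776 - 5619)*(-13178 - 21872) = -149233395*(-35050) = 5230630494750)
31600 + l = 31600 + 5230630494750 = 5230630526350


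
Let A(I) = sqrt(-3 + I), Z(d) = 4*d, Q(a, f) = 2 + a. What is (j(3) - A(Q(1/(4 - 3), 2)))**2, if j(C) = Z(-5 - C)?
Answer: 1024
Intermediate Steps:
j(C) = -20 - 4*C (j(C) = 4*(-5 - C) = -20 - 4*C)
(j(3) - A(Q(1/(4 - 3), 2)))**2 = ((-20 - 4*3) - sqrt(-3 + (2 + 1/(4 - 3))))**2 = ((-20 - 12) - sqrt(-3 + (2 + 1/1)))**2 = (-32 - sqrt(-3 + (2 + 1)))**2 = (-32 - sqrt(-3 + 3))**2 = (-32 - sqrt(0))**2 = (-32 - 1*0)**2 = (-32 + 0)**2 = (-32)**2 = 1024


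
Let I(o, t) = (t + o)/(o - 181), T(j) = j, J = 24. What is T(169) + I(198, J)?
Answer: 3095/17 ≈ 182.06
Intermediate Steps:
I(o, t) = (o + t)/(-181 + o)
T(169) + I(198, J) = 169 + (198 + 24)/(-181 + 198) = 169 + 222/17 = 3095/17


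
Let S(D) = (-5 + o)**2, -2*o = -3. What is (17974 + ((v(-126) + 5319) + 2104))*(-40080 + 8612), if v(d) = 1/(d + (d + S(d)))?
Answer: -766425765492/959 ≈ -7.9919e+8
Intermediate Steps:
o = 3/2 (o = -1/2*(-3) = 3/2 ≈ 1.5000)
S(D) = 49/4 (S(D) = (-5 + 3/2)**2 = (-7/2)**2 = 49/4)
v(d) = 1/(49/4 + 2*d) (v(d) = 1/(d + (d + 49/4)) = 1/(d + (49/4 + d)) = 1/(49/4 + 2*d))
(17974 + ((v(-126) + 5319) + 2104))*(-40080 + 8612) = (17974 + ((4/(49 + 8*(-126)) + 5319) + 2104))*(-40080 + 8612) = (17974 + ((4/(49 - 1008) + 5319) + 2104))*(-31468) = (17974 + ((4/(-959) + 5319) + 2104))*(-31468) = (17974 + ((4*(-1/959) + 5319) + 2104))*(-31468) = (17974 + ((-4/959 + 5319) + 2104))*(-31468) = (17974 + (5100917/959 + 2104))*(-31468) = (17974 + 7118653/959)*(-31468) = (24355719/959)*(-31468) = -766425765492/959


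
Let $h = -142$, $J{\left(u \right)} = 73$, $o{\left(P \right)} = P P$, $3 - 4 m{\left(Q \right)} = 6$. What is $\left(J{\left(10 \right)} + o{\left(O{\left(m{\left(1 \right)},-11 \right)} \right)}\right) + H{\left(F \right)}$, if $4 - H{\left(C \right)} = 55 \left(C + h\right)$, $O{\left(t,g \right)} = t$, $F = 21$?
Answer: $\frac{107721}{16} \approx 6732.6$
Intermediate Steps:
$m{\left(Q \right)} = - \frac{3}{4}$ ($m{\left(Q \right)} = \frac{3}{4} - \frac{3}{2} = - \frac{3}{4}$)
$o{\left(P \right)} = P^{2}$
$H{\left(C \right)} = 7814 - 55 C$ ($H{\left(C \right)} = 4 - 55 \left(C - 142\right) = 4 - 55 \left(-142 + C\right) = 4 - \left(-7810 + 55 C\right) = 7814 - 55 C$)
$\left(J{\left(10 \right)} + o{\left(O{\left(m{\left(1 \right)},-11 \right)} \right)}\right) + H{\left(F \right)} = \left(73 + \left(- \frac{3}{4}\right)^{2}\right) + \left(7814 - 1155\right) = \left(73 + \frac{9}{16}\right) + \left(7814 - 1155\right) = \frac{1177}{16} + 6659 = \frac{107721}{16}$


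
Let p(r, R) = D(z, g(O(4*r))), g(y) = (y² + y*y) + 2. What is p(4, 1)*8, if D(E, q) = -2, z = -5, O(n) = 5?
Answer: -16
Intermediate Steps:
g(y) = 2 + 2*y² (g(y) = (y² + y²) + 2 = 2*y² + 2 = 2 + 2*y²)
p(r, R) = -2
p(4, 1)*8 = -2*8 = -16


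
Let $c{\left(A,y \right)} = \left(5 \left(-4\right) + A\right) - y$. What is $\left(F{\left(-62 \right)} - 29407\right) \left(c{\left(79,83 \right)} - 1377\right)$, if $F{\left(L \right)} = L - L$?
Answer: $41199207$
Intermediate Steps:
$c{\left(A,y \right)} = -20 + A - y$ ($c{\left(A,y \right)} = \left(-20 + A\right) - y = -20 + A - y$)
$F{\left(L \right)} = 0$
$\left(F{\left(-62 \right)} - 29407\right) \left(c{\left(79,83 \right)} - 1377\right) = \left(0 - 29407\right) \left(\left(-20 + 79 - 83\right) - 1377\right) = - 29407 \left(\left(-20 + 79 - 83\right) - 1377\right) = - 29407 \left(-24 - 1377\right) = \left(-29407\right) \left(-1401\right) = 41199207$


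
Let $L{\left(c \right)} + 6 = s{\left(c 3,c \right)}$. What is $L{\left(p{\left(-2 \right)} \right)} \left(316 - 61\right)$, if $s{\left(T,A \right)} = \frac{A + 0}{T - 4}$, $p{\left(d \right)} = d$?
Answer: $-1479$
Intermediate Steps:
$s{\left(T,A \right)} = \frac{A}{-4 + T}$
$L{\left(c \right)} = -6 + \frac{c}{-4 + 3 c}$ ($L{\left(c \right)} = -6 + \frac{c}{-4 + c 3} = -6 + \frac{c}{-4 + 3 c}$)
$L{\left(p{\left(-2 \right)} \right)} \left(316 - 61\right) = \frac{24 - -34}{-4 + 3 \left(-2\right)} \left(316 - 61\right) = \frac{24 + 34}{-4 - 6} \cdot 255 = \frac{1}{-10} \cdot 58 \cdot 255 = \left(- \frac{1}{10}\right) 58 \cdot 255 = \left(- \frac{29}{5}\right) 255 = -1479$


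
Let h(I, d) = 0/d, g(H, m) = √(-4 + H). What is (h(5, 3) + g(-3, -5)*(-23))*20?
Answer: -460*I*√7 ≈ -1217.0*I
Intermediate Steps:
h(I, d) = 0
(h(5, 3) + g(-3, -5)*(-23))*20 = (0 + √(-4 - 3)*(-23))*20 = (0 + √(-7)*(-23))*20 = (0 + (I*√7)*(-23))*20 = (0 - 23*I*√7)*20 = -23*I*√7*20 = -460*I*√7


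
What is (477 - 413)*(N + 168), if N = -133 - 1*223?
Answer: -12032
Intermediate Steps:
N = -356 (N = -133 - 223 = -356)
(477 - 413)*(N + 168) = (477 - 413)*(-356 + 168) = 64*(-188) = -12032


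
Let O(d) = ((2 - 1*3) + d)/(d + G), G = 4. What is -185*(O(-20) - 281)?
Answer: 827875/16 ≈ 51742.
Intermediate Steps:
O(d) = (-1 + d)/(4 + d) (O(d) = ((2 - 1*3) + d)/(d + 4) = ((2 - 3) + d)/(4 + d) = (-1 + d)/(4 + d))
-185*(O(-20) - 281) = -185*((-1 - 20)/(4 - 20) - 281) = -185*(-21/(-16) - 281) = -185*(-1/16*(-21) - 281) = -185*(21/16 - 281) = -185*(-4475/16) = 827875/16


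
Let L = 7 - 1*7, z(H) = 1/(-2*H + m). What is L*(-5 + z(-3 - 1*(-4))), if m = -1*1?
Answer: 0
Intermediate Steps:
m = -1
z(H) = 1/(-1 - 2*H) (z(H) = 1/(-2*H - 1) = 1/(-1 - 2*H))
L = 0 (L = 7 - 7 = 0)
L*(-5 + z(-3 - 1*(-4))) = 0*(-5 - 1/(1 + 2*(-3 - 1*(-4)))) = 0*(-5 - 1/(1 + 2*(-3 + 4))) = 0*(-5 - 1/(1 + 2*1)) = 0*(-5 - 1/(1 + 2)) = 0*(-5 - 1/3) = 0*(-5 - 1*⅓) = 0*(-5 - ⅓) = 0*(-16/3) = 0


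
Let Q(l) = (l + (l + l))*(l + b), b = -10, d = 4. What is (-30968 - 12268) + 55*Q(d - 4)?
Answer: -43236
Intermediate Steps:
Q(l) = 3*l*(-10 + l) (Q(l) = (l + (l + l))*(l - 10) = (l + 2*l)*(-10 + l) = (3*l)*(-10 + l) = 3*l*(-10 + l))
(-30968 - 12268) + 55*Q(d - 4) = (-30968 - 12268) + 55*(3*(4 - 4)*(-10 + (4 - 4))) = -43236 + 55*(3*0*(-10 + 0)) = -43236 + 55*(3*0*(-10)) = -43236 + 55*0 = -43236 + 0 = -43236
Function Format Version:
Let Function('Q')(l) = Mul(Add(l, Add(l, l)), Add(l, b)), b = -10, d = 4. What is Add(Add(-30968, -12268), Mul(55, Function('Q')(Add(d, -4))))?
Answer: -43236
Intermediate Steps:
Function('Q')(l) = Mul(3, l, Add(-10, l)) (Function('Q')(l) = Mul(Add(l, Add(l, l)), Add(l, -10)) = Mul(Add(l, Mul(2, l)), Add(-10, l)) = Mul(Mul(3, l), Add(-10, l)) = Mul(3, l, Add(-10, l)))
Add(Add(-30968, -12268), Mul(55, Function('Q')(Add(d, -4)))) = Add(Add(-30968, -12268), Mul(55, Mul(3, Add(4, -4), Add(-10, Add(4, -4))))) = Add(-43236, Mul(55, Mul(3, 0, Add(-10, 0)))) = Add(-43236, Mul(55, Mul(3, 0, -10))) = Add(-43236, Mul(55, 0)) = Add(-43236, 0) = -43236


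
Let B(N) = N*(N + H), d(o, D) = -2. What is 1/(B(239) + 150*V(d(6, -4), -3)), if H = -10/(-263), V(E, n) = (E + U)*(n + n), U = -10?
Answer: 263/17865613 ≈ 1.4721e-5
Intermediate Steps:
V(E, n) = 2*n*(-10 + E) (V(E, n) = (E - 10)*(n + n) = (-10 + E)*(2*n) = 2*n*(-10 + E))
H = 10/263 (H = -10*(-1/263) = 10/263 ≈ 0.038023)
B(N) = N*(10/263 + N) (B(N) = N*(N + 10/263) = N*(10/263 + N))
1/(B(239) + 150*V(d(6, -4), -3)) = 1/((1/263)*239*(10 + 263*239) + 150*(2*(-3)*(-10 - 2))) = 1/((1/263)*239*(10 + 62857) + 150*(2*(-3)*(-12))) = 1/((1/263)*239*62867 + 150*72) = 1/(15025213/263 + 10800) = 1/(17865613/263) = 263/17865613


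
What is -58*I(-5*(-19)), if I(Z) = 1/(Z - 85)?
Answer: -29/5 ≈ -5.8000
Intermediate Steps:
I(Z) = 1/(-85 + Z)
-58*I(-5*(-19)) = -58/(-85 - 5*(-19)) = -58/(-85 + 95) = -58/10 = -58*⅒ = -29/5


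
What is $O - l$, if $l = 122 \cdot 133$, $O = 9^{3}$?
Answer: $-15497$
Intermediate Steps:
$O = 729$
$l = 16226$
$O - l = 729 - 16226 = -15497$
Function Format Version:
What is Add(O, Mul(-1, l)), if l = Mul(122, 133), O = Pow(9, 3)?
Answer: -15497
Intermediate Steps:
O = 729
l = 16226
Add(O, Mul(-1, l)) = Add(729, Mul(-1, 16226)) = Add(729, -16226) = -15497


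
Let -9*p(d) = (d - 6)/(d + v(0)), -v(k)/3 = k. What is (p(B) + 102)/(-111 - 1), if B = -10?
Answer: -2291/2520 ≈ -0.90913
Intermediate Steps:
v(k) = -3*k
p(d) = -(-6 + d)/(9*d) (p(d) = -(d - 6)/(9*(d - 3*0)) = -(-6 + d)/(9*(d + 0)) = -(-6 + d)/(9*d))
(p(B) + 102)/(-111 - 1) = ((1/9)*(6 - 1*(-10))/(-10) + 102)/(-111 - 1) = ((1/9)*(-1/10)*(6 + 10) + 102)/(-112) = ((1/9)*(-1/10)*16 + 102)*(-1/112) = (-8/45 + 102)*(-1/112) = (4582/45)*(-1/112) = -2291/2520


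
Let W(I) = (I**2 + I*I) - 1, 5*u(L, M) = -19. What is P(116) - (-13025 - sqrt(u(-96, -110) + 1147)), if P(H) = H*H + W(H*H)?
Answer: 362154352 + 2*sqrt(7145)/5 ≈ 3.6215e+8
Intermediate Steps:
u(L, M) = -19/5 (u(L, M) = (1/5)*(-19) = -19/5)
W(I) = -1 + 2*I**2 (W(I) = (I**2 + I**2) - 1 = 2*I**2 - 1 = -1 + 2*I**2)
P(H) = -1 + H**2 + 2*H**4 (P(H) = H*H + (-1 + 2*(H*H)**2) = H**2 + (-1 + 2*(H**2)**2) = H**2 + (-1 + 2*H**4) = -1 + H**2 + 2*H**4)
P(116) - (-13025 - sqrt(u(-96, -110) + 1147)) = (-1 + 116**2 + 2*116**4) - (-13025 - sqrt(-19/5 + 1147)) = (-1 + 13456 + 2*181063936) - (-13025 - sqrt(5716/5)) = (-1 + 13456 + 362127872) - (-13025 - 2*sqrt(7145)/5) = 362141327 - (-13025 - 2*sqrt(7145)/5) = 362141327 + (13025 + 2*sqrt(7145)/5) = 362154352 + 2*sqrt(7145)/5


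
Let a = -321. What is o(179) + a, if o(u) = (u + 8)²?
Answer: 34648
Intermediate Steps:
o(u) = (8 + u)²
o(179) + a = (8 + 179)² - 321 = 187² - 321 = 34969 - 321 = 34648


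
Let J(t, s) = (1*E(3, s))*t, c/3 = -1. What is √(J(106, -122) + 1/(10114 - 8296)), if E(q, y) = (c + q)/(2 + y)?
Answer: √202/606 ≈ 0.023453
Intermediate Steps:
c = -3 (c = 3*(-1) = -3)
E(q, y) = (-3 + q)/(2 + y)
J(t, s) = 0 (J(t, s) = (1*((-3 + 3)/(2 + s)))*t = (1*(0/(2 + s)))*t = (1*0)*t = 0*t = 0)
√(J(106, -122) + 1/(10114 - 8296)) = √(0 + 1/(10114 - 8296)) = √(0 + 1/1818) = √(1/1818) = √202/606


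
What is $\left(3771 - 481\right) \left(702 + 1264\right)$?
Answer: $6468140$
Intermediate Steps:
$\left(3771 - 481\right) \left(702 + 1264\right) = 3290 \cdot 1966 = 6468140$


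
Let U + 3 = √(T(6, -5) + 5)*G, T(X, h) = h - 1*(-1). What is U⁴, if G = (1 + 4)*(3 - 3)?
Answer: 81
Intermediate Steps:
T(X, h) = 1 + h (T(X, h) = h + 1 = 1 + h)
G = 0 (G = 5*0 = 0)
U = -3 (U = -3 + √((1 - 5) + 5)*0 = -3 + √(-4 + 5)*0 = -3 + √1*0 = -3 + 1*0 = -3 + 0 = -3)
U⁴ = (-3)⁴ = 81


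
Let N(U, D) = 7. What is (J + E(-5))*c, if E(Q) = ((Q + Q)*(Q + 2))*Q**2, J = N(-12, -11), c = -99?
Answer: -74943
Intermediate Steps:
J = 7
E(Q) = 2*Q**3*(2 + Q) (E(Q) = ((2*Q)*(2 + Q))*Q**2 = (2*Q*(2 + Q))*Q**2 = 2*Q**3*(2 + Q))
(J + E(-5))*c = (7 + 2*(-5)**3*(2 - 5))*(-99) = (7 + 2*(-125)*(-3))*(-99) = (7 + 750)*(-99) = 757*(-99) = -74943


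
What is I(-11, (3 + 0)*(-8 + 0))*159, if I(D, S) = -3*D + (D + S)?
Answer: -318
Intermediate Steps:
I(D, S) = S - 2*D
I(-11, (3 + 0)*(-8 + 0))*159 = ((3 + 0)*(-8 + 0) - 2*(-11))*159 = (3*(-8) + 22)*159 = (-24 + 22)*159 = -2*159 = -318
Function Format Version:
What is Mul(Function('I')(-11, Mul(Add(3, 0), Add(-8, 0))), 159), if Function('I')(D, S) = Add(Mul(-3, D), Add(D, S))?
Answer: -318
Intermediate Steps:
Function('I')(D, S) = Add(S, Mul(-2, D))
Mul(Function('I')(-11, Mul(Add(3, 0), Add(-8, 0))), 159) = Mul(Add(Mul(Add(3, 0), Add(-8, 0)), Mul(-2, -11)), 159) = Mul(Add(Mul(3, -8), 22), 159) = Mul(Add(-24, 22), 159) = Mul(-2, 159) = -318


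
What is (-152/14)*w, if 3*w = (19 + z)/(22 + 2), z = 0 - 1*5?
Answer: -19/9 ≈ -2.1111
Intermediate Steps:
z = -5 (z = 0 - 5 = -5)
w = 7/36 (w = ((19 - 5)/(22 + 2))/3 = (14/24)/3 = (14*(1/24))/3 = (⅓)*(7/12) = 7/36 ≈ 0.19444)
(-152/14)*w = -152/14*(7/36) = -4*19/7*(7/36) = -76/7*7/36 = -19/9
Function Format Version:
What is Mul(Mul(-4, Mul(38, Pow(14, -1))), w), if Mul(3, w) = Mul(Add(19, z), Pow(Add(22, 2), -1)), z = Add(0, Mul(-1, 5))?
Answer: Rational(-19, 9) ≈ -2.1111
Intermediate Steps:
z = -5 (z = Add(0, -5) = -5)
w = Rational(7, 36) (w = Mul(Rational(1, 3), Mul(Add(19, -5), Pow(Add(22, 2), -1))) = Mul(Rational(1, 3), Mul(14, Pow(24, -1))) = Mul(Rational(1, 3), Mul(14, Rational(1, 24))) = Mul(Rational(1, 3), Rational(7, 12)) = Rational(7, 36) ≈ 0.19444)
Mul(Mul(-4, Mul(38, Pow(14, -1))), w) = Mul(Mul(-4, Mul(38, Pow(14, -1))), Rational(7, 36)) = Mul(Mul(-4, Mul(38, Rational(1, 14))), Rational(7, 36)) = Mul(Mul(-4, Rational(19, 7)), Rational(7, 36)) = Mul(Rational(-76, 7), Rational(7, 36)) = Rational(-19, 9)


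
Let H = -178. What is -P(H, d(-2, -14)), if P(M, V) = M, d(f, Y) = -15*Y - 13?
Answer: 178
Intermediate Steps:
d(f, Y) = -13 - 15*Y
-P(H, d(-2, -14)) = -1*(-178) = 178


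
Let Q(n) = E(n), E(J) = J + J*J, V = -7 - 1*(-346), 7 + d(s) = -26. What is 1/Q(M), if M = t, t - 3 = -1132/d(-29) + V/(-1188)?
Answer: 156816/220691245 ≈ 0.00071057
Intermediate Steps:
d(s) = -33 (d(s) = -7 - 26 = -33)
V = 339 (V = -7 + 346 = 339)
t = 14659/396 (t = 3 + (-1132/(-33) + 339/(-1188)) = 3 + (-1132*(-1/33) + 339*(-1/1188)) = 3 + (1132/33 - 113/396) = 3 + 13471/396 = 14659/396 ≈ 37.018)
E(J) = J + J**2
M = 14659/396 ≈ 37.018
Q(n) = n*(1 + n)
1/Q(M) = 1/(14659*(1 + 14659/396)/396) = 1/((14659/396)*(15055/396)) = 1/(220691245/156816) = 156816/220691245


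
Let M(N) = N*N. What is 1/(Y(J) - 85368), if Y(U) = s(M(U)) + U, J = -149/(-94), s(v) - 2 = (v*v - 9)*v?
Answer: -689869781056/58894987752941383 ≈ -1.1714e-5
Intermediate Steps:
M(N) = N**2
s(v) = 2 + v*(-9 + v**2) (s(v) = 2 + (v*v - 9)*v = 2 + (v**2 - 9)*v = 2 + (-9 + v**2)*v = 2 + v*(-9 + v**2))
J = 149/94 (J = -149*(-1/94) = 149/94 ≈ 1.5851)
Y(U) = 2 + U + U**6 - 9*U**2 (Y(U) = (2 + (U**2)**3 - 9*U**2) + U = (2 + U**6 - 9*U**2) + U = 2 + U + U**6 - 9*U**2)
1/(Y(J) - 85368) = 1/((2 + 149/94 + (149/94)**6 - 9*(149/94)**2) - 85368) = 1/((2 + 149/94 + 10942526586601/689869781056 - 9*22201/8836) - 85368) = 1/((2 + 149/94 + 10942526586601/689869781056 - 199809/8836) - 85368) = 1/(-2184283752775/689869781056 - 85368) = 1/(-58894987752941383/689869781056) = -689869781056/58894987752941383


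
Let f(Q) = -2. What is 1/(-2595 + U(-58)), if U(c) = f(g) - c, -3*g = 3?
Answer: -1/2539 ≈ -0.00039386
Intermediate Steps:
g = -1 (g = -⅓*3 = -1)
U(c) = -2 - c
1/(-2595 + U(-58)) = 1/(-2595 + (-2 - 1*(-58))) = 1/(-2595 + (-2 + 58)) = 1/(-2595 + 56) = 1/(-2539) = -1/2539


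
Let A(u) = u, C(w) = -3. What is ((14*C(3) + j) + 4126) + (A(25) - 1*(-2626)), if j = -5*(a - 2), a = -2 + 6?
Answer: 6725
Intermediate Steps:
a = 4
j = -10 (j = -5*(4 - 2) = -5*2 = -10)
((14*C(3) + j) + 4126) + (A(25) - 1*(-2626)) = ((14*(-3) - 10) + 4126) + (25 - 1*(-2626)) = ((-42 - 10) + 4126) + (25 + 2626) = (-52 + 4126) + 2651 = 4074 + 2651 = 6725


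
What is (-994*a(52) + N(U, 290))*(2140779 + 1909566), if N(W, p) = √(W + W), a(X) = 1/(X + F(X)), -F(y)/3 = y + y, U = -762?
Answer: 30969561/2 + 8100690*I*√381 ≈ 1.5485e+7 + 1.5812e+8*I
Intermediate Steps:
F(y) = -6*y (F(y) = -3*(y + y) = -6*y)
a(X) = -1/(5*X) (a(X) = 1/(X - 6*X) = 1/(-5*X) = -1/(5*X))
N(W, p) = √2*√W (N(W, p) = √(2*W) = √2*√W)
(-994*a(52) + N(U, 290))*(2140779 + 1909566) = (-(-994)/(5*52) + √2*√(-762))*(2140779 + 1909566) = (-(-994)/(5*52) + √2*(I*√762))*4050345 = (-994*(-1/260) + 2*I*√381)*4050345 = (497/130 + 2*I*√381)*4050345 = 30969561/2 + 8100690*I*√381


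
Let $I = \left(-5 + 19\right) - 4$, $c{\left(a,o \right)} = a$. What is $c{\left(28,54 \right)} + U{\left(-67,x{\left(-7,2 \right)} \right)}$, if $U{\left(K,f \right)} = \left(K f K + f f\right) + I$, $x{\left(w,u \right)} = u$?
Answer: $9020$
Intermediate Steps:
$I = 10$ ($I = 14 - 4 = 10$)
$U{\left(K,f \right)} = 10 + f^{2} + f K^{2}$ ($U{\left(K,f \right)} = \left(K f K + f f\right) + 10 = \left(f K^{2} + f^{2}\right) + 10 = \left(f^{2} + f K^{2}\right) + 10 = 10 + f^{2} + f K^{2}$)
$c{\left(28,54 \right)} + U{\left(-67,x{\left(-7,2 \right)} \right)} = 28 + \left(10 + 2^{2} + 2 \left(-67\right)^{2}\right) = 28 + \left(10 + 4 + 2 \cdot 4489\right) = 28 + \left(10 + 4 + 8978\right) = 28 + 8992 = 9020$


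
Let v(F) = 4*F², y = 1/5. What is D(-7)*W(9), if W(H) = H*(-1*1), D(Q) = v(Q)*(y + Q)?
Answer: 59976/5 ≈ 11995.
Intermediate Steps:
y = ⅕ ≈ 0.20000
D(Q) = 4*Q²*(⅕ + Q) (D(Q) = (4*Q²)*(⅕ + Q) = 4*Q²*(⅕ + Q))
W(H) = -H (W(H) = H*(-1) = -H)
D(-7)*W(9) = ((-7)²*(⅘ + 4*(-7)))*(-1*9) = (49*(⅘ - 28))*(-9) = (49*(-136/5))*(-9) = -6664/5*(-9) = 59976/5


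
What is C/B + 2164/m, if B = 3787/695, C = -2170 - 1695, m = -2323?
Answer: -6248179593/8797201 ≈ -710.25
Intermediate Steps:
C = -3865
B = 3787/695 (B = 3787*(1/695) = 3787/695 ≈ 5.4489)
C/B + 2164/m = -3865/3787/695 + 2164/(-2323) = -3865*695/3787 + 2164*(-1/2323) = -2686175/3787 - 2164/2323 = -6248179593/8797201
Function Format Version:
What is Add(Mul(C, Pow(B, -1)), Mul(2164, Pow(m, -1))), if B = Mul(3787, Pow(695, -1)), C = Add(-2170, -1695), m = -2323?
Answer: Rational(-6248179593, 8797201) ≈ -710.25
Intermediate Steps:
C = -3865
B = Rational(3787, 695) (B = Mul(3787, Rational(1, 695)) = Rational(3787, 695) ≈ 5.4489)
Add(Mul(C, Pow(B, -1)), Mul(2164, Pow(m, -1))) = Add(Mul(-3865, Pow(Rational(3787, 695), -1)), Mul(2164, Pow(-2323, -1))) = Add(Mul(-3865, Rational(695, 3787)), Mul(2164, Rational(-1, 2323))) = Add(Rational(-2686175, 3787), Rational(-2164, 2323)) = Rational(-6248179593, 8797201)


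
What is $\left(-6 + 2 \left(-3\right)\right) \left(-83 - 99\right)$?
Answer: $2184$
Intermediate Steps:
$\left(-6 + 2 \left(-3\right)\right) \left(-83 - 99\right) = \left(-6 - 6\right) \left(-182\right) = \left(-12\right) \left(-182\right) = 2184$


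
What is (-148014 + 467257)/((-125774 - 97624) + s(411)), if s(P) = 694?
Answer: -319243/222704 ≈ -1.4335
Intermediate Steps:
(-148014 + 467257)/((-125774 - 97624) + s(411)) = (-148014 + 467257)/((-125774 - 97624) + 694) = 319243/(-223398 + 694) = 319243/(-222704) = 319243*(-1/222704) = -319243/222704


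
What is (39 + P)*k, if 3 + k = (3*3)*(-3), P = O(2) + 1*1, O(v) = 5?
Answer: -1350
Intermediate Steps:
P = 6 (P = 5 + 1*1 = 5 + 1 = 6)
k = -30 (k = -3 + (3*3)*(-3) = -3 + 9*(-3) = -3 - 27 = -30)
(39 + P)*k = (39 + 6)*(-30) = 45*(-30) = -1350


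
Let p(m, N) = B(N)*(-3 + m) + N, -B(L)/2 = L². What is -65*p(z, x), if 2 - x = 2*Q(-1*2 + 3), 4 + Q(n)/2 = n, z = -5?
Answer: -204750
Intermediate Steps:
Q(n) = -8 + 2*n
x = 14 (x = 2 - 2*(-8 + 2*(-1*2 + 3)) = 2 - 2*(-8 + 2*(-2 + 3)) = 2 - 2*(-8 + 2*1) = 2 - 2*(-8 + 2) = 2 - 2*(-6) = 2 - 1*(-12) = 2 + 12 = 14)
B(L) = -2*L²
p(m, N) = N - 2*N²*(-3 + m) (p(m, N) = (-2*N²)*(-3 + m) + N = -2*N²*(-3 + m) + N = N - 2*N²*(-3 + m))
-65*p(z, x) = -910*(1 + 6*14 - 2*14*(-5)) = -910*(1 + 84 + 140) = -910*225 = -65*3150 = -204750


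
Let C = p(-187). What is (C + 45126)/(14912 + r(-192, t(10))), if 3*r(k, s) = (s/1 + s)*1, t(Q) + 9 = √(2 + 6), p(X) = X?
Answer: 3014373303/999849746 - 134817*√2/499924873 ≈ 3.0144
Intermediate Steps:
t(Q) = -9 + 2*√2 (t(Q) = -9 + √(2 + 6) = -9 + √8 = -9 + 2*√2)
r(k, s) = 2*s/3 (r(k, s) = ((s/1 + s)*1)/3 = ((s*1 + s)*1)/3 = ((s + s)*1)/3 = ((2*s)*1)/3 = (2*s)/3 = 2*s/3)
C = -187
(C + 45126)/(14912 + r(-192, t(10))) = (-187 + 45126)/(14912 + 2*(-9 + 2*√2)/3) = 44939/(14912 + (-6 + 4*√2/3)) = 44939/(14906 + 4*√2/3)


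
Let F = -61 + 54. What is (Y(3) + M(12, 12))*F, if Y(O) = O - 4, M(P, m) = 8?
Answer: -49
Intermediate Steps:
F = -7
Y(O) = -4 + O
(Y(3) + M(12, 12))*F = ((-4 + 3) + 8)*(-7) = (-1 + 8)*(-7) = 7*(-7) = -49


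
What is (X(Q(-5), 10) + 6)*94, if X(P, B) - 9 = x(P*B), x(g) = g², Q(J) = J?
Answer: 236410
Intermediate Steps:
X(P, B) = 9 + B²*P² (X(P, B) = 9 + (P*B)² = 9 + (B*P)² = 9 + B²*P²)
(X(Q(-5), 10) + 6)*94 = ((9 + 10²*(-5)²) + 6)*94 = ((9 + 100*25) + 6)*94 = ((9 + 2500) + 6)*94 = (2509 + 6)*94 = 2515*94 = 236410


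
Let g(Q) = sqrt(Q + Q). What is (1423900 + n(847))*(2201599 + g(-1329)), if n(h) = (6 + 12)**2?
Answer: 3135570134176 + 1424224*I*sqrt(2658) ≈ 3.1356e+12 + 7.3427e+7*I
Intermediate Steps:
g(Q) = sqrt(2)*sqrt(Q) (g(Q) = sqrt(2*Q) = sqrt(2)*sqrt(Q))
n(h) = 324 (n(h) = 18**2 = 324)
(1423900 + n(847))*(2201599 + g(-1329)) = (1423900 + 324)*(2201599 + sqrt(2)*sqrt(-1329)) = 1424224*(2201599 + sqrt(2)*(I*sqrt(1329))) = 1424224*(2201599 + I*sqrt(2658)) = 3135570134176 + 1424224*I*sqrt(2658)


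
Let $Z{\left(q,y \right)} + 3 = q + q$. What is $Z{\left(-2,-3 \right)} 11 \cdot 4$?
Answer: $-308$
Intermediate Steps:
$Z{\left(q,y \right)} = -3 + 2 q$ ($Z{\left(q,y \right)} = -3 + \left(q + q\right) = -3 + 2 q$)
$Z{\left(-2,-3 \right)} 11 \cdot 4 = \left(-3 + 2 \left(-2\right)\right) 11 \cdot 4 = \left(-3 - 4\right) 11 \cdot 4 = \left(-7\right) 11 \cdot 4 = \left(-77\right) 4 = -308$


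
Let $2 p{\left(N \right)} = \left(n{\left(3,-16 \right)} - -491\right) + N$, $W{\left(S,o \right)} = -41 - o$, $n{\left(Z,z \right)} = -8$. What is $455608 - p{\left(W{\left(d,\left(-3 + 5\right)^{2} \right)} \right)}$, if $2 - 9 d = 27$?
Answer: $455389$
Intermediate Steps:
$d = - \frac{25}{9}$ ($d = \frac{2}{9} - 3 = - \frac{25}{9} \approx -2.7778$)
$p{\left(N \right)} = \frac{483}{2} + \frac{N}{2}$ ($p{\left(N \right)} = \frac{\left(-8 - -491\right) + N}{2} = \frac{\left(-8 + 491\right) + N}{2} = \frac{483 + N}{2} = \frac{483}{2} + \frac{N}{2}$)
$455608 - p{\left(W{\left(d,\left(-3 + 5\right)^{2} \right)} \right)} = 455608 - \left(\frac{483}{2} + \frac{-41 - \left(-3 + 5\right)^{2}}{2}\right) = 455608 - \left(\frac{483}{2} + \frac{-41 - 2^{2}}{2}\right) = 455608 - \left(\frac{483}{2} + \frac{-41 - 4}{2}\right) = 455608 - \left(\frac{483}{2} + \frac{1}{2} \left(-45\right)\right) = 455608 - \left(\frac{483}{2} - \frac{45}{2}\right) = 455608 - 219 = 455389$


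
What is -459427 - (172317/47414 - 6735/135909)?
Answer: -986855261391355/2147996442 ≈ -4.5943e+5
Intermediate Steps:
-459427 - (172317/47414 - 6735/135909) = -459427 - (172317*(1/47414) - 6735*1/135909) = -459427 - (172317/47414 - 2245/45303) = -459427 - 1*7700032621/2147996442 = -459427 - 7700032621/2147996442 = -986855261391355/2147996442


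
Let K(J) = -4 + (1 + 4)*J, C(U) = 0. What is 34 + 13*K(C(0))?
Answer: -18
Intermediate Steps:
K(J) = -4 + 5*J
34 + 13*K(C(0)) = 34 + 13*(-4 + 5*0) = 34 + 13*(-4 + 0) = 34 + 13*(-4) = 34 - 52 = -18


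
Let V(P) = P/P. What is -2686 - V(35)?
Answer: -2687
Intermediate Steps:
V(P) = 1
-2686 - V(35) = -2686 - 1*1 = -2686 - 1 = -2687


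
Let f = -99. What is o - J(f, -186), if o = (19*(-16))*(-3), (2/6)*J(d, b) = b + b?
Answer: 2028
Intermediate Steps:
J(d, b) = 6*b (J(d, b) = 3*(b + b) = 3*(2*b) = 6*b)
o = 912 (o = -304*(-3) = 912)
o - J(f, -186) = 912 - 6*(-186) = 912 - 1*(-1116) = 912 + 1116 = 2028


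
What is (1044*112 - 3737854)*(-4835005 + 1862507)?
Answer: 10763195293148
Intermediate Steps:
(1044*112 - 3737854)*(-4835005 + 1862507) = (116928 - 3737854)*(-2972498) = -3620926*(-2972498) = 10763195293148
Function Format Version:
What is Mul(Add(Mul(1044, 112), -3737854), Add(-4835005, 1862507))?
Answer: 10763195293148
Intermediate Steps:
Mul(Add(Mul(1044, 112), -3737854), Add(-4835005, 1862507)) = Mul(Add(116928, -3737854), -2972498) = Mul(-3620926, -2972498) = 10763195293148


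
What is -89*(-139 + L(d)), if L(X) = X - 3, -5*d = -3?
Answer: 62923/5 ≈ 12585.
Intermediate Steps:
d = ⅗ (d = -⅕*(-3) = ⅗ ≈ 0.60000)
L(X) = -3 + X
-89*(-139 + L(d)) = -89*(-139 + (-3 + ⅗)) = -89*(-139 - 12/5) = -89*(-707/5) = 62923/5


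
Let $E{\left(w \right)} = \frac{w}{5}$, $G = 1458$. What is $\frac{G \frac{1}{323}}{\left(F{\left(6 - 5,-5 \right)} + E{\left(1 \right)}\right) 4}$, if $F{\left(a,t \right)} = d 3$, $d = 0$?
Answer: $\frac{3645}{646} \approx 5.6424$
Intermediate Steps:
$E{\left(w \right)} = \frac{w}{5}$ ($E{\left(w \right)} = w \frac{1}{5} = \frac{w}{5}$)
$F{\left(a,t \right)} = 0$ ($F{\left(a,t \right)} = 0 \cdot 3 = 0$)
$\frac{G \frac{1}{323}}{\left(F{\left(6 - 5,-5 \right)} + E{\left(1 \right)}\right) 4} = \frac{1458 \cdot \frac{1}{323}}{\left(0 + \frac{1}{5} \cdot 1\right) 4} = \frac{1458 \cdot \frac{1}{323}}{\left(0 + \frac{1}{5}\right) 4} = \frac{1458}{323 \cdot \frac{1}{5} \cdot 4} = \frac{1458}{323 \cdot \frac{4}{5}} = \frac{1458}{323} \cdot \frac{5}{4} = \frac{3645}{646}$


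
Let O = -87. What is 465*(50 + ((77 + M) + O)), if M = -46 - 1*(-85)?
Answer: 36735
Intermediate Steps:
M = 39 (M = -46 + 85 = 39)
465*(50 + ((77 + M) + O)) = 465*(50 + ((77 + 39) - 87)) = 465*(50 + (116 - 87)) = 465*(50 + 29) = 465*79 = 36735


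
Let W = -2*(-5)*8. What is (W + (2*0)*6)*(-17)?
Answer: -1360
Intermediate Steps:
W = 80 (W = 10*8 = 80)
(W + (2*0)*6)*(-17) = (80 + (2*0)*6)*(-17) = (80 + 0*6)*(-17) = (80 + 0)*(-17) = 80*(-17) = -1360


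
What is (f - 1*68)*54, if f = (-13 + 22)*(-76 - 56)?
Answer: -67824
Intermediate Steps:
f = -1188 (f = 9*(-132) = -1188)
(f - 1*68)*54 = (-1188 - 1*68)*54 = (-1188 - 68)*54 = -1256*54 = -67824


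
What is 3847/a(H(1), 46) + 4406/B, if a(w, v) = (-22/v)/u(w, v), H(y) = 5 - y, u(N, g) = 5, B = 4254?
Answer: -940971202/23397 ≈ -40218.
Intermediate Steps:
a(w, v) = -22/(5*v) (a(w, v) = -22/v/5 = -22/v*(1/5) = -22/(5*v))
3847/a(H(1), 46) + 4406/B = 3847/((-22/5/46)) + 4406/4254 = 3847/((-22/5*1/46)) + 4406*(1/4254) = 3847/(-11/115) + 2203/2127 = 3847*(-115/11) + 2203/2127 = -442405/11 + 2203/2127 = -940971202/23397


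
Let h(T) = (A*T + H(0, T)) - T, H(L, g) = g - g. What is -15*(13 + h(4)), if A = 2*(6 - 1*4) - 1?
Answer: -315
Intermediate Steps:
H(L, g) = 0
A = 3 (A = 2*(6 - 4) - 1 = 2*2 - 1 = 4 - 1 = 3)
h(T) = 2*T (h(T) = (3*T + 0) - T = 3*T - T = 2*T)
-15*(13 + h(4)) = -15*(13 + 2*4) = -15*(13 + 8) = -15*21 = -315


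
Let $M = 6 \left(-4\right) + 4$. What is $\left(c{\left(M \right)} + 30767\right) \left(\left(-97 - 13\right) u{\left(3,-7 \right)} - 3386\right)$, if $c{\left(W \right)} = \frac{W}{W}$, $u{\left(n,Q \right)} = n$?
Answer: $-114333888$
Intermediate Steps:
$M = -20$ ($M = -24 + 4 = -20$)
$c{\left(W \right)} = 1$
$\left(c{\left(M \right)} + 30767\right) \left(\left(-97 - 13\right) u{\left(3,-7 \right)} - 3386\right) = \left(1 + 30767\right) \left(\left(-97 - 13\right) 3 - 3386\right) = 30768 \left(\left(-110\right) 3 - 3386\right) = 30768 \left(-330 - 3386\right) = 30768 \left(-3716\right) = -114333888$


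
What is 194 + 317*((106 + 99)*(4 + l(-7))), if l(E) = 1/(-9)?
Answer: 2276221/9 ≈ 2.5291e+5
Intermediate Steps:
l(E) = -⅑
194 + 317*((106 + 99)*(4 + l(-7))) = 194 + 317*((106 + 99)*(4 - ⅑)) = 194 + 317*(205*(35/9)) = 194 + 317*(7175/9) = 194 + 2274475/9 = 2276221/9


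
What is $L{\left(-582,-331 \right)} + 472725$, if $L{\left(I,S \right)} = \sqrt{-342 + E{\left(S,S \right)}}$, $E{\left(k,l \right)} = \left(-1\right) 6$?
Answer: $472725 + 2 i \sqrt{87} \approx 4.7273 \cdot 10^{5} + 18.655 i$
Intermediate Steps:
$E{\left(k,l \right)} = -6$
$L{\left(I,S \right)} = 2 i \sqrt{87}$ ($L{\left(I,S \right)} = \sqrt{-342 - 6} = \sqrt{-348} = 2 i \sqrt{87}$)
$L{\left(-582,-331 \right)} + 472725 = 2 i \sqrt{87} + 472725 = 472725 + 2 i \sqrt{87}$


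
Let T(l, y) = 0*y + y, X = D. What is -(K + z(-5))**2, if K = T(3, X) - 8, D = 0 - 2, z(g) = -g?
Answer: -25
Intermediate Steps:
D = -2
X = -2
T(l, y) = y (T(l, y) = 0 + y = y)
K = -10 (K = -2 - 8 = -10)
-(K + z(-5))**2 = -(-10 - 1*(-5))**2 = -(-10 + 5)**2 = -1*(-5)**2 = -1*25 = -25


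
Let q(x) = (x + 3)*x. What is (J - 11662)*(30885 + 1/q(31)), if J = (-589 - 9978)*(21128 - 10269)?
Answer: -3735716464823565/1054 ≈ -3.5443e+12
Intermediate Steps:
q(x) = x*(3 + x) (q(x) = (3 + x)*x = x*(3 + x))
J = -114747053 (J = -10567*10859 = -114747053)
(J - 11662)*(30885 + 1/q(31)) = (-114747053 - 11662)*(30885 + 1/(31*(3 + 31))) = -114758715*(30885 + 1/(31*34)) = -114758715*(30885 + 1/1054) = -114758715*32552791/1054 = -3735716464823565/1054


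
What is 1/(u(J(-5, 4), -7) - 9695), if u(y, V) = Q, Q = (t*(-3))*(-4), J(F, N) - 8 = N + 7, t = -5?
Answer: -1/9755 ≈ -0.00010251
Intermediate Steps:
J(F, N) = 15 + N (J(F, N) = 8 + (N + 7) = 8 + (7 + N) = 15 + N)
Q = -60 (Q = -5*(-3)*(-4) = 15*(-4) = -60)
u(y, V) = -60
1/(u(J(-5, 4), -7) - 9695) = 1/(-60 - 9695) = 1/(-9755) = -1/9755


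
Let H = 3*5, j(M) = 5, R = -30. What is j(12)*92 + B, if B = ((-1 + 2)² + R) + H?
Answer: 446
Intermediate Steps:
H = 15
B = -14 (B = ((-1 + 2)² - 30) + 15 = (1² - 30) + 15 = (1 - 30) + 15 = -29 + 15 = -14)
j(12)*92 + B = 5*92 - 14 = 460 - 14 = 446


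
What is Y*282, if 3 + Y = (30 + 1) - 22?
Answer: 1692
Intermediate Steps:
Y = 6 (Y = -3 + ((30 + 1) - 22) = -3 + (31 - 22) = -3 + 9 = 6)
Y*282 = 6*282 = 1692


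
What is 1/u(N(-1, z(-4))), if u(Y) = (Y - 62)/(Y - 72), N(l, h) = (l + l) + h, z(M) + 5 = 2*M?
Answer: 87/77 ≈ 1.1299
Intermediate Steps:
z(M) = -5 + 2*M
N(l, h) = h + 2*l (N(l, h) = 2*l + h = h + 2*l)
u(Y) = (-62 + Y)/(-72 + Y)
1/u(N(-1, z(-4))) = 1/((-62 + ((-5 + 2*(-4)) + 2*(-1)))/(-72 + ((-5 + 2*(-4)) + 2*(-1)))) = 1/((-62 + ((-5 - 8) - 2))/(-72 + ((-5 - 8) - 2))) = 1/((-62 + (-13 - 2))/(-72 + (-13 - 2))) = 1/((-62 - 15)/(-72 - 15)) = 1/(-77/(-87)) = 1/(-1/87*(-77)) = 1/(77/87) = 87/77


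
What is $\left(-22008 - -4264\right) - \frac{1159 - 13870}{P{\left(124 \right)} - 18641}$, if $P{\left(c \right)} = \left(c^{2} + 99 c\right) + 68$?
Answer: $- \frac{161085065}{9079} \approx -17743.0$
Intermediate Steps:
$P{\left(c \right)} = 68 + c^{2} + 99 c$
$\left(-22008 - -4264\right) - \frac{1159 - 13870}{P{\left(124 \right)} - 18641} = \left(-22008 - -4264\right) - \frac{1159 - 13870}{\left(68 + 124^{2} + 99 \cdot 124\right) - 18641} = \left(-22008 + 4264\right) - - \frac{12711}{\left(68 + 15376 + 12276\right) - 18641} = -17744 - - \frac{12711}{27720 - 18641} = -17744 - - \frac{12711}{9079} = -17744 + \frac{12711}{9079} = - \frac{161085065}{9079}$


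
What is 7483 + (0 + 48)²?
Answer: 9787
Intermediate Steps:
7483 + (0 + 48)² = 7483 + 48² = 7483 + 2304 = 9787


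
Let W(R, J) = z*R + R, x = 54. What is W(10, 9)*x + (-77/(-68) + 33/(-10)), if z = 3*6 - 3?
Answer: 2936863/340 ≈ 8637.8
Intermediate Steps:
z = 15 (z = 18 - 3 = 15)
W(R, J) = 16*R (W(R, J) = 15*R + R = 16*R)
W(10, 9)*x + (-77/(-68) + 33/(-10)) = (16*10)*54 + (-77/(-68) + 33/(-10)) = 160*54 + (-77*(-1/68) + 33*(-⅒)) = 8640 + (77/68 - 33/10) = 8640 - 737/340 = 2936863/340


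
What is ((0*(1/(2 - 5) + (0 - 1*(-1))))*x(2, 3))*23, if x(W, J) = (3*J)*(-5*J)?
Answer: 0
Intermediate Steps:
x(W, J) = -15*J²
((0*(1/(2 - 5) + (0 - 1*(-1))))*x(2, 3))*23 = ((0*(1/(2 - 5) + (0 - 1*(-1))))*(-15*3²))*23 = ((0*(1/(-3) + (0 + 1)))*(-15*9))*23 = ((0*(-⅓ + 1))*(-135))*23 = ((0*(⅔))*(-135))*23 = (0*(-135))*23 = 0*23 = 0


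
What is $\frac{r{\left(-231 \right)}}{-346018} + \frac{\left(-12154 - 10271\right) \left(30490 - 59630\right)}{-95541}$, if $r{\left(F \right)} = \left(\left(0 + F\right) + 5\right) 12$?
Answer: $- \frac{37685036708968}{5509817623} \approx -6839.6$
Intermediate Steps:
$r{\left(F \right)} = 60 + 12 F$ ($r{\left(F \right)} = \left(F + 5\right) 12 = \left(5 + F\right) 12 = 60 + 12 F$)
$\frac{r{\left(-231 \right)}}{-346018} + \frac{\left(-12154 - 10271\right) \left(30490 - 59630\right)}{-95541} = \frac{60 + 12 \left(-231\right)}{-346018} + \frac{\left(-12154 - 10271\right) \left(30490 - 59630\right)}{-95541} = \left(60 - 2772\right) \left(- \frac{1}{346018}\right) + \left(-22425\right) \left(-29140\right) \left(- \frac{1}{95541}\right) = \left(-2712\right) \left(- \frac{1}{346018}\right) + 653464500 \left(- \frac{1}{95541}\right) = \frac{1356}{173009} - \frac{217821500}{31847} = - \frac{37685036708968}{5509817623}$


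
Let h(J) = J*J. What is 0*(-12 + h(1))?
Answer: 0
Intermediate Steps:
h(J) = J²
0*(-12 + h(1)) = 0*(-12 + 1²) = 0*(-12 + 1) = 0*(-11) = 0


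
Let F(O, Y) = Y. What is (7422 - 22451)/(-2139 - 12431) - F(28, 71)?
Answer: -1019441/14570 ≈ -69.969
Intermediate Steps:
(7422 - 22451)/(-2139 - 12431) - F(28, 71) = (7422 - 22451)/(-2139 - 12431) - 1*71 = -15029/(-14570) - 71 = -15029*(-1/14570) - 71 = 15029/14570 - 71 = -1019441/14570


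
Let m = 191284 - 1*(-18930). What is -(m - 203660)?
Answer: -6554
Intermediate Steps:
m = 210214 (m = 191284 + 18930 = 210214)
-(m - 203660) = -(210214 - 203660) = -1*6554 = -6554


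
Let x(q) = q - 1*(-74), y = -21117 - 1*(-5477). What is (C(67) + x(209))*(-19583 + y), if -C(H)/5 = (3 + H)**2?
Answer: 852995391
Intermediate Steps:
y = -15640 (y = -21117 + 5477 = -15640)
C(H) = -5*(3 + H)**2
x(q) = 74 + q (x(q) = q + 74 = 74 + q)
(C(67) + x(209))*(-19583 + y) = (-5*(3 + 67)**2 + (74 + 209))*(-19583 - 15640) = (-5*70**2 + 283)*(-35223) = (-5*4900 + 283)*(-35223) = (-24500 + 283)*(-35223) = -24217*(-35223) = 852995391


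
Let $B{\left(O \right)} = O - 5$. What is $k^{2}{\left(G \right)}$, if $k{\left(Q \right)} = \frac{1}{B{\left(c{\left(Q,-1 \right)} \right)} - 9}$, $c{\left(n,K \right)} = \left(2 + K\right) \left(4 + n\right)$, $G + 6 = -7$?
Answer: $\frac{1}{529} \approx 0.0018904$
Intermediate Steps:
$G = -13$ ($G = -6 - 7 = -13$)
$B{\left(O \right)} = -5 + O$ ($B{\left(O \right)} = O - 5 = -5 + O$)
$k{\left(Q \right)} = \frac{1}{-10 + Q}$ ($k{\left(Q \right)} = \frac{1}{\left(-5 + \left(8 + 2 Q + 4 \left(-1\right) - Q\right)\right) - 9} = \frac{1}{\left(-5 + \left(8 + 2 Q - 4 - Q\right)\right) - 9} = \frac{1}{\left(-5 + \left(4 + Q\right)\right) - 9} = \frac{1}{\left(-1 + Q\right) - 9} = \frac{1}{-10 + Q}$)
$k^{2}{\left(G \right)} = \left(\frac{1}{-10 - 13}\right)^{2} = \left(\frac{1}{-23}\right)^{2} = \left(- \frac{1}{23}\right)^{2} = \frac{1}{529}$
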